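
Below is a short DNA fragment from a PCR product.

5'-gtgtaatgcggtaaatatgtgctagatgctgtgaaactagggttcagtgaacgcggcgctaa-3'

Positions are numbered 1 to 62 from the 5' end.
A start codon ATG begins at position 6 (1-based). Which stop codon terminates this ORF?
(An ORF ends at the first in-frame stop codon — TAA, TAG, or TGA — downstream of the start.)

Codons from position 6: ATG (6–8), CGG (9–11), TAA (12–14).
The first in-frame stop codon is TAA.

TAA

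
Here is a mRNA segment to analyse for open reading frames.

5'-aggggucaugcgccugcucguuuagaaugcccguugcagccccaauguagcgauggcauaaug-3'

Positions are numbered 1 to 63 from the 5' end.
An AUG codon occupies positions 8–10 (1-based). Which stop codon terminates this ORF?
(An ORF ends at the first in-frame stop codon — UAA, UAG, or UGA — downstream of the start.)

UAG

Codons from position 8: AUG (8–10), CGC (11–13), CUG (14–16), CUC (17–19), GUU (20–22), UAG (23–25).
The first in-frame stop codon is UAG.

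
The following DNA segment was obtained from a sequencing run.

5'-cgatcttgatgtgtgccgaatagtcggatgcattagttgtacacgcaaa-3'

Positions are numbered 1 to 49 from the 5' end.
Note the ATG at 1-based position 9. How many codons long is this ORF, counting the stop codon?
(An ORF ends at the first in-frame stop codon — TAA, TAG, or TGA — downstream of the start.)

5

Codons from position 9: ATG (9–11), TGT (12–14), GCC (15–17), GAA (18–20), TAG (21–23).
TAG is the first in-frame stop; that's 5 codons including the stop.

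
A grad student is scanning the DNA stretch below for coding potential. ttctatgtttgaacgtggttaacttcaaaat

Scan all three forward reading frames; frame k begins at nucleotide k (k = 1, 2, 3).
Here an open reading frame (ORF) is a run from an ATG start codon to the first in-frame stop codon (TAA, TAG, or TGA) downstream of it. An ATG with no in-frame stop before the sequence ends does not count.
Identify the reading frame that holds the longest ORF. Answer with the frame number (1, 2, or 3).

Frame 1: TTC TAT GTT TGA ACG TGG TTA ACT TCA AAA — no ATG→stop ORF.
Frame 2: TCT ATG TTT GAA CGT GGT TAA CTT CAA AAT — ATG at 5, stop TAA at 20 → 18 nt.
Frame 3: CTA TGT TTG AAC GTG GTT AAC TTC AAA — no ATG→stop ORF.
Longest ORF is 18 nt in frame 2 (positions 5–22).

2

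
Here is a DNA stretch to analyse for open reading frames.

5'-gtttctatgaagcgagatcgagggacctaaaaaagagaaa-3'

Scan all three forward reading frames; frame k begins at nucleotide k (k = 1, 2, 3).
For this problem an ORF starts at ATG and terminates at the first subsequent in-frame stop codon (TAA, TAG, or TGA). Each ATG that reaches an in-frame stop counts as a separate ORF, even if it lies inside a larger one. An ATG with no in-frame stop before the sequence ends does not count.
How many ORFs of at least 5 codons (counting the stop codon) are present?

Frame 1: GTT TCT ATG AAG CGA GAT CGA GGG ACC TAA AAA AGA GAA — ATG at 7, stop TAA at 28 → 24 nt.
Frame 2: TTT CTA TGA AGC GAG ATC GAG GGA CCT AAA AAA GAG AAA — no ATG→stop ORF.
Frame 3: TTC TAT GAA GCG AGA TCG AGG GAC CTA AAA AAG AGA — no ATG→stop ORF.
ORFs ≥ 5 codons: frame 1 7–30 (8 codons). Count = 1.

1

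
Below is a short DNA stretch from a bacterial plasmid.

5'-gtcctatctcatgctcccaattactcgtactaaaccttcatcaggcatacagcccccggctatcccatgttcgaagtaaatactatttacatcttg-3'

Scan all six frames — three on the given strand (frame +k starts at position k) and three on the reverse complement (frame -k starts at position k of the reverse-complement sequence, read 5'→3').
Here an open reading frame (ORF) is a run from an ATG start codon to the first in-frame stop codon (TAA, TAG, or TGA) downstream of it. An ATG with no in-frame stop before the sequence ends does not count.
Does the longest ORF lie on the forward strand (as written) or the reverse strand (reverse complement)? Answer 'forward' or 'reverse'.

forward

Reverse complement (5'→3'): CAAGATGTAAATAGTATTTACTTCGAACATGGGATAGCCGGGGGCTGTATGCCTGATGAAGGTTTAGTACGAGTAATTGGGAGCATGAGATAGGAC
Frame +1: GTC CTA TCT CAT GCT CCC AAT TAC TCG TAC TAA ACC TTC ATC AGG CAT ACA GCC CCC GGC TAT CCC ATG TTC GAA GTA AAT ACT ATT TAC ATC TTG — no ATG→stop ORF.
Frame +2: TCC TAT CTC ATG CTC CCA ATT ACT CGT ACT AAA CCT TCA TCA GGC ATA CAG CCC CCG GCT ATC CCA TGT TCG AAG TAA ATA CTA TTT ACA TCT — ATG at 11, stop TAA at 77 → 69 nt.
Frame +3: CCT ATC TCA TGC TCC CAA TTA CTC GTA CTA AAC CTT CAT CAG GCA TAC AGC CCC CGG CTA TCC CAT GTT CGA AGT AAA TAC TAT TTA CAT CTT — no ATG→stop ORF.
Frame -1: CAA GAT GTA AAT AGT ATT TAC TTC GAA CAT GGG ATA GCC GGG GGC TGT ATG CCT GAT GAA GGT TTA GTA CGA GTA ATT GGG AGC ATG AGA TAG GAC — ATG at 49, stop TAG at 91 → 45 nt; ATG at 85, stop TAG at 91 → 9 nt.
Frame -2: AAG ATG TAA ATA GTA TTT ACT TCG AAC ATG GGA TAG CCG GGG GCT GTA TGC CTG ATG AAG GTT TAG TAC GAG TAA TTG GGA GCA TGA GAT AGG — ATG at 5, stop TAA at 8 → 6 nt; ATG at 29, stop TAG at 35 → 9 nt; ATG at 56, stop TAG at 65 → 12 nt.
Frame -3: AGA TGT AAA TAG TAT TTA CTT CGA ACA TGG GAT AGC CGG GGG CTG TAT GCC TGA TGA AGG TTT AGT ACG AGT AAT TGG GAG CAT GAG ATA GGA — no ATG→stop ORF.
Forward-strand max 69 nt; reverse-strand max 45 nt. The forward strand has the longer ORF.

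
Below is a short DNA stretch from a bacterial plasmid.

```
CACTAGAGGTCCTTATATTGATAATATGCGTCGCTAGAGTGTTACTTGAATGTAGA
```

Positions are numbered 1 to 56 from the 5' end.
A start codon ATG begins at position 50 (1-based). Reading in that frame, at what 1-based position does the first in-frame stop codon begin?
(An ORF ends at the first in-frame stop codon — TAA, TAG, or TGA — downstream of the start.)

Codons from position 50: ATG (50–52), TAG (53–55).
TAG is a stop codon; it begins at position 53.

53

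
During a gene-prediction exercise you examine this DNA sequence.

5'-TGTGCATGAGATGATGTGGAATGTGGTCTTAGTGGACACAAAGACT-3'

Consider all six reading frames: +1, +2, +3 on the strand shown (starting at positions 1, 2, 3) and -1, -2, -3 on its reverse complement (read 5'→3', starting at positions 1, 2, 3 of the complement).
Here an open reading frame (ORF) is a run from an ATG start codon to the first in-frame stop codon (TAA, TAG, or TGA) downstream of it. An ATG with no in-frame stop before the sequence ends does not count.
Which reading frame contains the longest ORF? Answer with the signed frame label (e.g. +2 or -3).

Reverse complement (5'→3'): AGTCTTTGTGTCCACTAAGACCACATTCCACATCATCTCATGCACA
Frame +1: TGT GCA TGA GAT GAT GTG GAA TGT GGT CTT AGT GGA CAC AAA GAC — no ATG→stop ORF.
Frame +2: GTG CAT GAG ATG ATG TGG AAT GTG GTC TTA GTG GAC ACA AAG ACT — no ATG→stop ORF.
Frame +3: TGC ATG AGA TGA TGT GGA ATG TGG TCT TAG TGG ACA CAA AGA — ATG at 6, stop TGA at 12 → 9 nt; ATG at 21, stop TAG at 30 → 12 nt.
Frame -1: AGT CTT TGT GTC CAC TAA GAC CAC ATT CCA CAT CAT CTC ATG CAC — no ATG→stop ORF.
Frame -2: GTC TTT GTG TCC ACT AAG ACC ACA TTC CAC ATC ATC TCA TGC ACA — no ATG→stop ORF.
Frame -3: TCT TTG TGT CCA CTA AGA CCA CAT TCC ACA TCA TCT CAT GCA — no ATG→stop ORF.
Longest ORF is 12 nt in frame +3 (positions 21–32).

+3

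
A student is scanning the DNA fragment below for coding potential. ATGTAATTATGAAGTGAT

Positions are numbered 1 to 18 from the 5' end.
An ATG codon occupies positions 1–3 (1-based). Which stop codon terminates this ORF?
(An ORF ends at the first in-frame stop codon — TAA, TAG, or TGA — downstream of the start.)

Codons from position 1: ATG (1–3), TAA (4–6).
The first in-frame stop codon is TAA.

TAA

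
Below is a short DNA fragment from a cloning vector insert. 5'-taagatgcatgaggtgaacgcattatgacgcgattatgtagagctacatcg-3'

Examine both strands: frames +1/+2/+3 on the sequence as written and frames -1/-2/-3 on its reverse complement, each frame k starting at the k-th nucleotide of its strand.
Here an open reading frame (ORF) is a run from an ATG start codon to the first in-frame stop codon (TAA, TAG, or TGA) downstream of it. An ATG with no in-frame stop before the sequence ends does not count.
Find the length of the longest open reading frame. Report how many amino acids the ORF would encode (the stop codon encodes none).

Reverse complement (5'→3'): CGATGTAGCTCTACATAATCGCGTCATAATGCGTTCACCTCATGCATCTTA
Frame +1: TAA GAT GCA TGA GGT GAA CGC ATT ATG ACG CGA TTA TGT AGA GCT ACA TCG — no ATG→stop ORF.
Frame +2: AAG ATG CAT GAG GTG AAC GCA TTA TGA CGC GAT TAT GTA GAG CTA CAT — ATG at 5, stop TGA at 26 → 24 nt.
Frame +3: AGA TGC ATG AGG TGA ACG CAT TAT GAC GCG ATT ATG TAG AGC TAC ATC — ATG at 9, stop TGA at 15 → 9 nt; ATG at 36, stop TAG at 39 → 6 nt.
Frame -1: CGA TGT AGC TCT ACA TAA TCG CGT CAT AAT GCG TTC ACC TCA TGC ATC TTA — no ATG→stop ORF.
Frame -2: GAT GTA GCT CTA CAT AAT CGC GTC ATA ATG CGT TCA CCT CAT GCA TCT — no ATG→stop ORF.
Frame -3: ATG TAG CTC TAC ATA ATC GCG TCA TAA TGC GTT CAC CTC ATG CAT CTT — ATG at 3, stop TAG at 6 → 6 nt.
Longest: frame +2, positions 5–28, 24 nt = 8 codons = 7 aa. → 7 amino acids.

7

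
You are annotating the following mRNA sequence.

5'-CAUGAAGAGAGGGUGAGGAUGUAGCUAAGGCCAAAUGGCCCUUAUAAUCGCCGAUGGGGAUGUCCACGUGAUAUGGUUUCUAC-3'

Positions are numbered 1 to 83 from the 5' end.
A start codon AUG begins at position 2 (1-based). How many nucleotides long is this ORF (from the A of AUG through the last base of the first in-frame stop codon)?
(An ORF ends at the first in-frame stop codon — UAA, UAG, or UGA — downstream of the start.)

15

Codons from position 2: AUG (2–4), AAG (5–7), AGA (8–10), GGG (11–13), UGA (14–16).
UGA is the first in-frame stop; ORF spans 2–16, 15 nucleotides.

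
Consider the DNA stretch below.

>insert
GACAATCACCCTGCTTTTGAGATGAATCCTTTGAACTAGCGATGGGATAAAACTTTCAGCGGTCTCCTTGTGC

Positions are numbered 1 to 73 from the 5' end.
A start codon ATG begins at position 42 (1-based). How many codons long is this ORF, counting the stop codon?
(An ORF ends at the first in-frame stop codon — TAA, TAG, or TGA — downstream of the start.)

Codons from position 42: ATG (42–44), GGA (45–47), TAA (48–50).
TAA is the first in-frame stop; that's 3 codons including the stop.

3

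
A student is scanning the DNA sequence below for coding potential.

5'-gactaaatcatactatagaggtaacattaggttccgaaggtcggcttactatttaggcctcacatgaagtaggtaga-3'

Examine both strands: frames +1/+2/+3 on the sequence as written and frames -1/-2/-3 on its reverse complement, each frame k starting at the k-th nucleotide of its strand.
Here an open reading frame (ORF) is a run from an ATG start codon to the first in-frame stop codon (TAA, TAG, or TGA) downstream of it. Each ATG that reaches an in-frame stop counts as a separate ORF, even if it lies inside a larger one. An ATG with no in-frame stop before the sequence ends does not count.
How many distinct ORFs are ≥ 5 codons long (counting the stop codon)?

1

Reverse complement (5'→3'): TCTACCTACTTCATGTGAGGCCTAAATAGTAAGCCGACCTTCGGAACCTAATGTTACCTCTATAGTATGATTTAGTC
Frame +1: GAC TAA ATC ATA CTA TAG AGG TAA CAT TAG GTT CCG AAG GTC GGC TTA CTA TTT AGG CCT CAC ATG AAG TAG GTA — ATG at 64, stop TAG at 70 → 9 nt.
Frame +2: ACT AAA TCA TAC TAT AGA GGT AAC ATT AGG TTC CGA AGG TCG GCT TAC TAT TTA GGC CTC ACA TGA AGT AGG TAG — no ATG→stop ORF.
Frame +3: CTA AAT CAT ACT ATA GAG GTA ACA TTA GGT TCC GAA GGT CGG CTT ACT ATT TAG GCC TCA CAT GAA GTA GGT AGA — no ATG→stop ORF.
Frame -1: TCT ACC TAC TTC ATG TGA GGC CTA AAT AGT AAG CCG ACC TTC GGA ACC TAA TGT TAC CTC TAT AGT ATG ATT TAG — ATG at 13, stop TGA at 16 → 6 nt; ATG at 67, stop TAG at 73 → 9 nt.
Frame -2: CTA CCT ACT TCA TGT GAG GCC TAA ATA GTA AGC CGA CCT TCG GAA CCT AAT GTT ACC TCT ATA GTA TGA TTT AGT — no ATG→stop ORF.
Frame -3: TAC CTA CTT CAT GTG AGG CCT AAA TAG TAA GCC GAC CTT CGG AAC CTA ATG TTA CCT CTA TAG TAT GAT TTA GTC — ATG at 51, stop TAG at 63 → 15 nt.
ORFs ≥ 5 codons: frame -3 51–65 (5 codons). Count = 1.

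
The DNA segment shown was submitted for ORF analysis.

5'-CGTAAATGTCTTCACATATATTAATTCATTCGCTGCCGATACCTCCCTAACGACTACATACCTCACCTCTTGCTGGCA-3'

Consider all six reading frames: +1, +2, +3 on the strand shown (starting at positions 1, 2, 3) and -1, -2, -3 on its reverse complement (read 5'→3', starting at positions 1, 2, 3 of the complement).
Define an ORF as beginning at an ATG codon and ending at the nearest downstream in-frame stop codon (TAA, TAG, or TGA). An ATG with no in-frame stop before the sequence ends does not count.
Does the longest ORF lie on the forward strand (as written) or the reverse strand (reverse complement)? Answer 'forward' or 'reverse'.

forward

Reverse complement (5'→3'): TGCCAGCAAGAGGTGAGGTATGTAGTCGTTAGGGAGGTATCGGCAGCGAATGAATTAATATATGTGAAGACATTTACG
Frame +1: CGT AAA TGT CTT CAC ATA TAT TAA TTC ATT CGC TGC CGA TAC CTC CCT AAC GAC TAC ATA CCT CAC CTC TTG CTG GCA — no ATG→stop ORF.
Frame +2: GTA AAT GTC TTC ACA TAT ATT AAT TCA TTC GCT GCC GAT ACC TCC CTA ACG ACT ACA TAC CTC ACC TCT TGC TGG — no ATG→stop ORF.
Frame +3: TAA ATG TCT TCA CAT ATA TTA ATT CAT TCG CTG CCG ATA CCT CCC TAA CGA CTA CAT ACC TCA CCT CTT GCT GGC — ATG at 6, stop TAA at 48 → 45 nt.
Frame -1: TGC CAG CAA GAG GTG AGG TAT GTA GTC GTT AGG GAG GTA TCG GCA GCG AAT GAA TTA ATA TAT GTG AAG ACA TTT ACG — no ATG→stop ORF.
Frame -2: GCC AGC AAG AGG TGA GGT ATG TAG TCG TTA GGG AGG TAT CGG CAG CGA ATG AAT TAA TAT ATG TGA AGA CAT TTA — ATG at 20, stop TAG at 23 → 6 nt; ATG at 50, stop TAA at 56 → 9 nt; ATG at 62, stop TGA at 65 → 6 nt.
Frame -3: CCA GCA AGA GGT GAG GTA TGT AGT CGT TAG GGA GGT ATC GGC AGC GAA TGA ATT AAT ATA TGT GAA GAC ATT TAC — no ATG→stop ORF.
Forward-strand max 45 nt; reverse-strand max 9 nt. The forward strand has the longer ORF.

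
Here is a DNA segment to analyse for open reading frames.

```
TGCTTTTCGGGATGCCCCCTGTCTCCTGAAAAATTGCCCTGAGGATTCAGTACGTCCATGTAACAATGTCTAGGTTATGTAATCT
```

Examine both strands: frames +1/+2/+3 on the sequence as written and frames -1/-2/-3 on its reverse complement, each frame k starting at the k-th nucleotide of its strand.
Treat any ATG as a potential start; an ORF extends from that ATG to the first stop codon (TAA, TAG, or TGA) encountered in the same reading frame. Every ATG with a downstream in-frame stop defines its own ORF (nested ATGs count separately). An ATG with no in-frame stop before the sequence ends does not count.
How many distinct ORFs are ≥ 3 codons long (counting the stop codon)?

Reverse complement (5'→3'): AGATTACATAACCTAGACATTGTTACATGGACGTACTGAATCCTCAGGGCAATTTTTCAGGAGACAGGGGGCATCCCGAAAAGCA
Frame +1: TGC TTT TCG GGA TGC CCC CTG TCT CCT GAA AAA TTG CCC TGA GGA TTC AGT ACG TCC ATG TAA CAA TGT CTA GGT TAT GTA ATC — ATG at 58, stop TAA at 61 → 6 nt.
Frame +2: GCT TTT CGG GAT GCC CCC TGT CTC CTG AAA AAT TGC CCT GAG GAT TCA GTA CGT CCA TGT AAC AAT GTC TAG GTT ATG TAA TCT — ATG at 77, stop TAA at 80 → 6 nt.
Frame +3: CTT TTC GGG ATG CCC CCT GTC TCC TGA AAA ATT GCC CTG AGG ATT CAG TAC GTC CAT GTA ACA ATG TCT AGG TTA TGT AAT — ATG at 12, stop TGA at 27 → 18 nt.
Frame -1: AGA TTA CAT AAC CTA GAC ATT GTT ACA TGG ACG TAC TGA ATC CTC AGG GCA ATT TTT CAG GAG ACA GGG GGC ATC CCG AAA AGC — no ATG→stop ORF.
Frame -2: GAT TAC ATA ACC TAG ACA TTG TTA CAT GGA CGT ACT GAA TCC TCA GGG CAA TTT TTC AGG AGA CAG GGG GCA TCC CGA AAA GCA — no ATG→stop ORF.
Frame -3: ATT ACA TAA CCT AGA CAT TGT TAC ATG GAC GTA CTG AAT CCT CAG GGC AAT TTT TCA GGA GAC AGG GGG CAT CCC GAA AAG — no ATG→stop ORF.
ORFs ≥ 3 codons: frame +3 12–29 (6 codons). Count = 1.

1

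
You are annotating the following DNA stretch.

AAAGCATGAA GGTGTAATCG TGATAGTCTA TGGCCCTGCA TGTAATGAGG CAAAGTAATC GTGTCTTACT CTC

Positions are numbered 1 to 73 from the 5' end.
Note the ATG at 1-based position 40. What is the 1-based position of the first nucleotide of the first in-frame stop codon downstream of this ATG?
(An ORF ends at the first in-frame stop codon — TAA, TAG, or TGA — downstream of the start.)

43

Codons from position 40: ATG (40–42), TAA (43–45).
TAA is a stop codon; it begins at position 43.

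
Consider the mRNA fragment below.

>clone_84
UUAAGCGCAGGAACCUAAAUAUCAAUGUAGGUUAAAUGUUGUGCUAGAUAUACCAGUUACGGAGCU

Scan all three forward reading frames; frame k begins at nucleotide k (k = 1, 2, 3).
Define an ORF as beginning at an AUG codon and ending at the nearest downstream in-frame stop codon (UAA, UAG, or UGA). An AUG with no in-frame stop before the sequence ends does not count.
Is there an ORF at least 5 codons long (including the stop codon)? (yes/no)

Frame 1: UUA AGC GCA GGA ACC UAA AUA UCA AUG UAG GUU AAA UGU UGU GCU AGA UAU ACC AGU UAC GGA GCU — AUG at 25, stop UAG at 28 → 6 nt.
Frame 2: UAA GCG CAG GAA CCU AAA UAU CAA UGU AGG UUA AAU GUU GUG CUA GAU AUA CCA GUU ACG GAG — no AUG→stop ORF.
Frame 3: AAG CGC AGG AAC CUA AAU AUC AAU GUA GGU UAA AUG UUG UGC UAG AUA UAC CAG UUA CGG AGC — AUG at 36, stop UAG at 45 → 12 nt.
Largest ORF found is 4 codons < 5, so no.

no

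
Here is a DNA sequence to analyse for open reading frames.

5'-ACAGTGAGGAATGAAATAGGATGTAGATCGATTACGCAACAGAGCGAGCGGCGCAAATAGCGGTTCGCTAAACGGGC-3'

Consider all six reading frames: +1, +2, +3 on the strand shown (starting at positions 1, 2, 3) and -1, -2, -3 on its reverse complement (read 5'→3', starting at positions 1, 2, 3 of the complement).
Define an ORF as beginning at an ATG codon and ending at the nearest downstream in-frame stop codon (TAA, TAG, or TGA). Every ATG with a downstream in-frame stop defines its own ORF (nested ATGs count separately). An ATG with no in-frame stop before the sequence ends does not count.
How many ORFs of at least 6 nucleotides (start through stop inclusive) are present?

2

Reverse complement (5'→3'): GCCCGTTTAGCGAACCGCTATTTGCGCCGCTCGCTCTGTTGCGTAATCGATCTACATCCTATTTCATTCCTCACTGT
Frame +1: ACA GTG AGG AAT GAA ATA GGA TGT AGA TCG ATT ACG CAA CAG AGC GAG CGG CGC AAA TAG CGG TTC GCT AAA CGG — no ATG→stop ORF.
Frame +2: CAG TGA GGA ATG AAA TAG GAT GTA GAT CGA TTA CGC AAC AGA GCG AGC GGC GCA AAT AGC GGT TCG CTA AAC GGG — ATG at 11, stop TAG at 17 → 9 nt.
Frame +3: AGT GAG GAA TGA AAT AGG ATG TAG ATC GAT TAC GCA ACA GAG CGA GCG GCG CAA ATA GCG GTT CGC TAA ACG GGC — ATG at 21, stop TAG at 24 → 6 nt.
Frame -1: GCC CGT TTA GCG AAC CGC TAT TTG CGC CGC TCG CTC TGT TGC GTA ATC GAT CTA CAT CCT ATT TCA TTC CTC ACT — no ATG→stop ORF.
Frame -2: CCC GTT TAG CGA ACC GCT ATT TGC GCC GCT CGC TCT GTT GCG TAA TCG ATC TAC ATC CTA TTT CAT TCC TCA CTG — no ATG→stop ORF.
Frame -3: CCG TTT AGC GAA CCG CTA TTT GCG CCG CTC GCT CTG TTG CGT AAT CGA TCT ACA TCC TAT TTC ATT CCT CAC TGT — no ATG→stop ORF.
ORFs ≥ 6 nucleotides: frame +2 11–19 (9 nucleotides), frame +3 21–26 (6 nucleotides). Count = 2.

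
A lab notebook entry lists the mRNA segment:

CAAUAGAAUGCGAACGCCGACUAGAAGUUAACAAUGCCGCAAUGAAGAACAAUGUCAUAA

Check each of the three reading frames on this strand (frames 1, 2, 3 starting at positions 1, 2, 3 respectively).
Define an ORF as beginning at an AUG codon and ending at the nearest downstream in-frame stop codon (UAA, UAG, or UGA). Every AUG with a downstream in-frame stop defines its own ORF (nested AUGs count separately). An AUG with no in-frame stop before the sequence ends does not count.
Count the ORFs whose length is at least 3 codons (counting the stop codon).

3

Frame 1: CAA UAG AAU GCG AAC GCC GAC UAG AAG UUA ACA AUG CCG CAA UGA AGA ACA AUG UCA UAA — AUG at 34, stop UGA at 43 → 12 nt; AUG at 52, stop UAA at 58 → 9 nt.
Frame 2: AAU AGA AUG CGA ACG CCG ACU AGA AGU UAA CAA UGC CGC AAU GAA GAA CAA UGU CAU — AUG at 8, stop UAA at 29 → 24 nt.
Frame 3: AUA GAA UGC GAA CGC CGA CUA GAA GUU AAC AAU GCC GCA AUG AAG AAC AAU GUC AUA — no AUG→stop ORF.
ORFs ≥ 3 codons: frame 1 34–45 (4 codons), frame 1 52–60 (3 codons), frame 2 8–31 (8 codons). Count = 3.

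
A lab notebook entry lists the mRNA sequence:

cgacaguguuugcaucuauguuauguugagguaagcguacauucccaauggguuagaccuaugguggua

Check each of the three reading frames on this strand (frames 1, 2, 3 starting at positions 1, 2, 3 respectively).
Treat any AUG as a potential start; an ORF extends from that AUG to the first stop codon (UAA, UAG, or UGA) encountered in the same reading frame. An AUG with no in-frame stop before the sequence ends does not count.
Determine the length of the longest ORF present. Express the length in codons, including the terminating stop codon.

Frame 1: CGA CAG UGU UUG CAU CUA UGU UAU GUU GAG GUA AGC GUA CAU UCC CAA UGG GUU AGA CCU AUG GUG GUA — no AUG→stop ORF.
Frame 2: GAC AGU GUU UGC AUC UAU GUU AUG UUG AGG UAA GCG UAC AUU CCC AAU GGG UUA GAC CUA UGG UGG — AUG at 23, stop UAA at 32 → 12 nt.
Frame 3: ACA GUG UUU GCA UCU AUG UUA UGU UGA GGU AAG CGU ACA UUC CCA AUG GGU UAG ACC UAU GGU GGU — AUG at 18, stop UGA at 27 → 12 nt; AUG at 48, stop UAG at 54 → 9 nt.
Longest: frame 2, positions 23–34, 12 nt = 4 codons = 3 aa. → 4 codons.

4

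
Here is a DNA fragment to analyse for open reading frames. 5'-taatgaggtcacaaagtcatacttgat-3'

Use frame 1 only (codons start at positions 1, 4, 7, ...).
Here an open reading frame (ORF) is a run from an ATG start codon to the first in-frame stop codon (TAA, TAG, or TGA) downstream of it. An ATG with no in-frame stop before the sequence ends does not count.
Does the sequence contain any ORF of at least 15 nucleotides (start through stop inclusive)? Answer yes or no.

no

Frame 1: TAA TGA GGT CAC AAA GTC ATA CTT GAT — no ATG→stop ORF.
Largest ORF found is 0 nucleotides < 15, so no.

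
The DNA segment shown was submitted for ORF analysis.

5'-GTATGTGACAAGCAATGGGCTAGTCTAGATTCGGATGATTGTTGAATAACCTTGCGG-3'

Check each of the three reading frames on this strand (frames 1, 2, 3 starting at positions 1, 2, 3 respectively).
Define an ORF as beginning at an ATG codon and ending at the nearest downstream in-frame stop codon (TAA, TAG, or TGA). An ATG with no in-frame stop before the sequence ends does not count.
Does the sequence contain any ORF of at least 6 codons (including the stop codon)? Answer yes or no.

Frame 1: GTA TGT GAC AAG CAA TGG GCT AGT CTA GAT TCG GAT GAT TGT TGA ATA ACC TTG CGG — no ATG→stop ORF.
Frame 2: TAT GTG ACA AGC AAT GGG CTA GTC TAG ATT CGG ATG ATT GTT GAA TAA CCT TGC — ATG at 35, stop TAA at 47 → 15 nt.
Frame 3: ATG TGA CAA GCA ATG GGC TAG TCT AGA TTC GGA TGA TTG TTG AAT AAC CTT GCG — ATG at 3, stop TGA at 6 → 6 nt; ATG at 15, stop TAG at 21 → 9 nt.
Largest ORF found is 5 codons < 6, so no.

no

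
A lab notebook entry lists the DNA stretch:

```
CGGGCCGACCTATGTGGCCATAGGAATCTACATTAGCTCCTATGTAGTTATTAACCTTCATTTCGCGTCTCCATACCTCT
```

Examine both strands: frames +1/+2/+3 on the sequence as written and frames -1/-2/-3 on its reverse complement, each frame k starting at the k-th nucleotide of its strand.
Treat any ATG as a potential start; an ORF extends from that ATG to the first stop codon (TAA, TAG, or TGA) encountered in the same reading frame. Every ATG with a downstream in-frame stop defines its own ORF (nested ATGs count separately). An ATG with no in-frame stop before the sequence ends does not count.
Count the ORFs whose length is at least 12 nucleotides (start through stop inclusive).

Reverse complement (5'→3'): AGAGGTATGGAGACGCGAAATGAAGGTTAATAACTACATAGGAGCTAATGTAGATTCCTATGGCCACATAGGTCGGCCCG
Frame +1: CGG GCC GAC CTA TGT GGC CAT AGG AAT CTA CAT TAG CTC CTA TGT AGT TAT TAA CCT TCA TTT CGC GTC TCC ATA CCT — no ATG→stop ORF.
Frame +2: GGG CCG ACC TAT GTG GCC ATA GGA ATC TAC ATT AGC TCC TAT GTA GTT ATT AAC CTT CAT TTC GCG TCT CCA TAC CTC — no ATG→stop ORF.
Frame +3: GGC CGA CCT ATG TGG CCA TAG GAA TCT ACA TTA GCT CCT ATG TAG TTA TTA ACC TTC ATT TCG CGT CTC CAT ACC TCT — ATG at 12, stop TAG at 21 → 12 nt; ATG at 42, stop TAG at 45 → 6 nt.
Frame -1: AGA GGT ATG GAG ACG CGA AAT GAA GGT TAA TAA CTA CAT AGG AGC TAA TGT AGA TTC CTA TGG CCA CAT AGG TCG GCC — ATG at 7, stop TAA at 28 → 24 nt.
Frame -2: GAG GTA TGG AGA CGC GAA ATG AAG GTT AAT AAC TAC ATA GGA GCT AAT GTA GAT TCC TAT GGC CAC ATA GGT CGG CCC — no ATG→stop ORF.
Frame -3: AGG TAT GGA GAC GCG AAA TGA AGG TTA ATA ACT ACA TAG GAG CTA ATG TAG ATT CCT ATG GCC ACA TAG GTC GGC CCG — ATG at 48, stop TAG at 51 → 6 nt; ATG at 60, stop TAG at 69 → 12 nt.
ORFs ≥ 12 nucleotides: frame +3 12–23 (12 nucleotides), frame -1 7–30 (24 nucleotides), frame -3 60–71 (12 nucleotides). Count = 3.

3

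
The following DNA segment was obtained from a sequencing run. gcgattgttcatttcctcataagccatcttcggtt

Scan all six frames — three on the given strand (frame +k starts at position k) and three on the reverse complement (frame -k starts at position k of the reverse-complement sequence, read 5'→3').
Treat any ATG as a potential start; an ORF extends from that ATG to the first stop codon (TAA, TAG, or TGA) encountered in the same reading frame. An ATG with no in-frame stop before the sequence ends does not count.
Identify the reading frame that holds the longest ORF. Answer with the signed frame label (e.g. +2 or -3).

Reverse complement (5'→3'): AACCGAAGATGGCTTATGAGGAAATGAACAATCGC
Frame +1: GCG ATT GTT CAT TTC CTC ATA AGC CAT CTT CGG — no ATG→stop ORF.
Frame +2: CGA TTG TTC ATT TCC TCA TAA GCC ATC TTC GGT — no ATG→stop ORF.
Frame +3: GAT TGT TCA TTT CCT CAT AAG CCA TCT TCG GTT — no ATG→stop ORF.
Frame -1: AAC CGA AGA TGG CTT ATG AGG AAA TGA ACA ATC — ATG at 16, stop TGA at 25 → 12 nt.
Frame -2: ACC GAA GAT GGC TTA TGA GGA AAT GAA CAA TCG — no ATG→stop ORF.
Frame -3: CCG AAG ATG GCT TAT GAG GAA ATG AAC AAT CGC — no ATG→stop ORF.
Longest ORF is 12 nt in frame -1 (positions 16–27).

-1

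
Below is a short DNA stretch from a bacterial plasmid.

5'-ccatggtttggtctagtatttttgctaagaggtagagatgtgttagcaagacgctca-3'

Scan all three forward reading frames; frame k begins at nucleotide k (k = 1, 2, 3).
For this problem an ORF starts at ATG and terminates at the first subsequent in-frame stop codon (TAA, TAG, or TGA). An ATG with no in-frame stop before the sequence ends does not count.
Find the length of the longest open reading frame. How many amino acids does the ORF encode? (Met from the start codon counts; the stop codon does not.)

Frame 1: CCA TGG TTT GGT CTA GTA TTT TTG CTA AGA GGT AGA GAT GTG TTA GCA AGA CGC TCA — no ATG→stop ORF.
Frame 2: CAT GGT TTG GTC TAG TAT TTT TGC TAA GAG GTA GAG ATG TGT TAG CAA GAC GCT — ATG at 38, stop TAG at 44 → 9 nt.
Frame 3: ATG GTT TGG TCT AGT ATT TTT GCT AAG AGG TAG AGA TGT GTT AGC AAG ACG CTC — ATG at 3, stop TAG at 33 → 33 nt.
Longest: frame 3, positions 3–35, 33 nt = 11 codons = 10 aa. → 10 amino acids.

10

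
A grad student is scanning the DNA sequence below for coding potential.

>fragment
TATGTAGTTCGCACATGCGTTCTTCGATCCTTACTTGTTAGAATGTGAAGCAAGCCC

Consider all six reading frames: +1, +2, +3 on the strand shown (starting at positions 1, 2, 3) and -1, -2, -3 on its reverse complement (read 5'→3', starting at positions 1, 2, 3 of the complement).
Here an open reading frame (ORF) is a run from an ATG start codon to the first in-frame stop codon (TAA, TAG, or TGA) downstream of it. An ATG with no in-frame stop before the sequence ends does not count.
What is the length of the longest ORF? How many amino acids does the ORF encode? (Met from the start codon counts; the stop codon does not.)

Reverse complement (5'→3'): GGGCTTGCTTCACATTCTAACAAGTAAGGATCGAAGAACGCATGTGCGAACTACATA
Frame +1: TAT GTA GTT CGC ACA TGC GTT CTT CGA TCC TTA CTT GTT AGA ATG TGA AGC AAG CCC — ATG at 43, stop TGA at 46 → 6 nt.
Frame +2: ATG TAG TTC GCA CAT GCG TTC TTC GAT CCT TAC TTG TTA GAA TGT GAA GCA AGC — ATG at 2, stop TAG at 5 → 6 nt.
Frame +3: TGT AGT TCG CAC ATG CGT TCT TCG ATC CTT ACT TGT TAG AAT GTG AAG CAA GCC — ATG at 15, stop TAG at 39 → 27 nt.
Frame -1: GGG CTT GCT TCA CAT TCT AAC AAG TAA GGA TCG AAG AAC GCA TGT GCG AAC TAC ATA — no ATG→stop ORF.
Frame -2: GGC TTG CTT CAC ATT CTA ACA AGT AAG GAT CGA AGA ACG CAT GTG CGA ACT ACA — no ATG→stop ORF.
Frame -3: GCT TGC TTC ACA TTC TAA CAA GTA AGG ATC GAA GAA CGC ATG TGC GAA CTA CAT — no ATG→stop ORF.
Longest: frame +3, positions 15–41, 27 nt = 9 codons = 8 aa. → 8 amino acids.

8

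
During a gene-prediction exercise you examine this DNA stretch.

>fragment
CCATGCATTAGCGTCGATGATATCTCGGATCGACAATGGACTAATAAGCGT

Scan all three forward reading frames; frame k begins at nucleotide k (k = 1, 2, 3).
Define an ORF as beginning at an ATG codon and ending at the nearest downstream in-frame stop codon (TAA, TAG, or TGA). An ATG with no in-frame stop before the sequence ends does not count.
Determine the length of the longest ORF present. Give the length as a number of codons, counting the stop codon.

3

Frame 1: CCA TGC ATT AGC GTC GAT GAT ATC TCG GAT CGA CAA TGG ACT AAT AAG CGT — no ATG→stop ORF.
Frame 2: CAT GCA TTA GCG TCG ATG ATA TCT CGG ATC GAC AAT GGA CTA ATA AGC — no ATG→stop ORF.
Frame 3: ATG CAT TAG CGT CGA TGA TAT CTC GGA TCG ACA ATG GAC TAA TAA GCG — ATG at 3, stop TAG at 9 → 9 nt; ATG at 36, stop TAA at 42 → 9 nt.
Longest: frame 3, positions 3–11, 9 nt = 3 codons = 2 aa. → 3 codons.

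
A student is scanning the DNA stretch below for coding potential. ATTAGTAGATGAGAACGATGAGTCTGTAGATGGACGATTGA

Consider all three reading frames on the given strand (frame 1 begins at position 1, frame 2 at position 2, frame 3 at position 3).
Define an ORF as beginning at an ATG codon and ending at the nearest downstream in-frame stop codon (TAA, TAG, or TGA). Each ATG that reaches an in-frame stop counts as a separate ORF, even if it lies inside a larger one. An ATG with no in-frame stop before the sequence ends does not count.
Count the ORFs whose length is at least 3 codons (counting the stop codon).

Frame 1: ATT AGT AGA TGA GAA CGA TGA GTC TGT AGA TGG ACG ATT — no ATG→stop ORF.
Frame 2: TTA GTA GAT GAG AAC GAT GAG TCT GTA GAT GGA CGA TTG — no ATG→stop ORF.
Frame 3: TAG TAG ATG AGA ACG ATG AGT CTG TAG ATG GAC GAT TGA — ATG at 9, stop TAG at 27 → 21 nt; ATG at 18, stop TAG at 27 → 12 nt; ATG at 30, stop TGA at 39 → 12 nt.
ORFs ≥ 3 codons: frame 3 9–29 (7 codons), frame 3 18–29 (4 codons), frame 3 30–41 (4 codons). Count = 3.

3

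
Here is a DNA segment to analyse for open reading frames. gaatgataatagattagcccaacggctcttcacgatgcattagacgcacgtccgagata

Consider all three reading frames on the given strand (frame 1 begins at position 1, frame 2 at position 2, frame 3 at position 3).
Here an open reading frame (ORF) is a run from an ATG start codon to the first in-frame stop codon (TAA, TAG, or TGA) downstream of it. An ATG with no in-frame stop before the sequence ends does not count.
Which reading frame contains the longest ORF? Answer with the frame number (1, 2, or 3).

3

Frame 1: GAA TGA TAA TAG ATT AGC CCA ACG GCT CTT CAC GAT GCA TTA GAC GCA CGT CCG AGA — no ATG→stop ORF.
Frame 2: AAT GAT AAT AGA TTA GCC CAA CGG CTC TTC ACG ATG CAT TAG ACG CAC GTC CGA GAT — ATG at 35, stop TAG at 41 → 9 nt.
Frame 3: ATG ATA ATA GAT TAG CCC AAC GGC TCT TCA CGA TGC ATT AGA CGC ACG TCC GAG ATA — ATG at 3, stop TAG at 15 → 15 nt.
Longest ORF is 15 nt in frame 3 (positions 3–17).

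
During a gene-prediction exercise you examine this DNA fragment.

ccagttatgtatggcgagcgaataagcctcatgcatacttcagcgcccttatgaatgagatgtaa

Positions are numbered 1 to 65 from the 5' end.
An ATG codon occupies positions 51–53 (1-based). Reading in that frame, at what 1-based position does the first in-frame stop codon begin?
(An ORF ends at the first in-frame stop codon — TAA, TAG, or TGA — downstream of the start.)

63

Codons from position 51: ATG (51–53), AAT (54–56), GAG (57–59), ATG (60–62), TAA (63–65).
TAA is a stop codon; it begins at position 63.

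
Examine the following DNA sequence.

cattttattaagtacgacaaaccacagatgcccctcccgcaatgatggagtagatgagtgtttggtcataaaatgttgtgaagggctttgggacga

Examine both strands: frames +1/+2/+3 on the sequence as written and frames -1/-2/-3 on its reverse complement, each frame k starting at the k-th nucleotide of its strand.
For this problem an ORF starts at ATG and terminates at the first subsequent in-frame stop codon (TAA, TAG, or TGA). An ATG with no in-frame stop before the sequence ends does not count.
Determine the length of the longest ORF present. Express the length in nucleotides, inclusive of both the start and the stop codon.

Reverse complement (5'→3'): TCGTCCCAAAGCCCTTCACAACATTTTATGACCAAACACTCATCTACTCCATCATTGCGGGAGGGGCATCTGTGGTTTGTCGTACTTAATAAAATG
Frame +1: CAT TTT ATT AAG TAC GAC AAA CCA CAG ATG CCC CTC CCG CAA TGA TGG AGT AGA TGA GTG TTT GGT CAT AAA ATG TTG TGA AGG GCT TTG GGA CGA — ATG at 28, stop TGA at 43 → 18 nt; ATG at 73, stop TGA at 79 → 9 nt.
Frame +2: ATT TTA TTA AGT ACG ACA AAC CAC AGA TGC CCC TCC CGC AAT GAT GGA GTA GAT GAG TGT TTG GTC ATA AAA TGT TGT GAA GGG CTT TGG GAC — no ATG→stop ORF.
Frame +3: TTT TAT TAA GTA CGA CAA ACC ACA GAT GCC CCT CCC GCA ATG ATG GAG TAG ATG AGT GTT TGG TCA TAA AAT GTT GTG AAG GGC TTT GGG ACG — ATG at 42, stop TAG at 51 → 12 nt; ATG at 45, stop TAG at 51 → 9 nt; ATG at 54, stop TAA at 69 → 18 nt.
Frame -1: TCG TCC CAA AGC CCT TCA CAA CAT TTT ATG ACC AAA CAC TCA TCT ACT CCA TCA TTG CGG GAG GGG CAT CTG TGG TTT GTC GTA CTT AAT AAA ATG — no ATG→stop ORF.
Frame -2: CGT CCC AAA GCC CTT CAC AAC ATT TTA TGA CCA AAC ACT CAT CTA CTC CAT CAT TGC GGG AGG GGC ATC TGT GGT TTG TCG TAC TTA ATA AAA — no ATG→stop ORF.
Frame -3: GTC CCA AAG CCC TTC ACA ACA TTT TAT GAC CAA ACA CTC ATC TAC TCC ATC ATT GCG GGA GGG GCA TCT GTG GTT TGT CGT ACT TAA TAA AAT — no ATG→stop ORF.
Longest: frame +1, positions 28–45, 18 nt = 6 codons = 5 aa. → 18 nucleotides.

18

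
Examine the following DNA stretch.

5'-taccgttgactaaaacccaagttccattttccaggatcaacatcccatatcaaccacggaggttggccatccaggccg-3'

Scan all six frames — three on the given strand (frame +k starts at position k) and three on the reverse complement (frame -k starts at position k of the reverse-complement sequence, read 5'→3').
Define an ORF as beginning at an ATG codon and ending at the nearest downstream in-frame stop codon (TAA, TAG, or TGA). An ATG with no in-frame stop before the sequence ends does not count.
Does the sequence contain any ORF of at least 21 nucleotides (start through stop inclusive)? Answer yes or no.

Reverse complement (5'→3'): CGGCCTGGATGGCCAACCTCCGTGGTTGATATGGGATGTTGATCCTGGAAAATGGAACTTGGGTTTTAGTCAACGGTA
Frame +1: TAC CGT TGA CTA AAA CCC AAG TTC CAT TTT CCA GGA TCA ACA TCC CAT ATC AAC CAC GGA GGT TGG CCA TCC AGG CCG — no ATG→stop ORF.
Frame +2: ACC GTT GAC TAA AAC CCA AGT TCC ATT TTC CAG GAT CAA CAT CCC ATA TCA ACC ACG GAG GTT GGC CAT CCA GGC — no ATG→stop ORF.
Frame +3: CCG TTG ACT AAA ACC CAA GTT CCA TTT TCC AGG ATC AAC ATC CCA TAT CAA CCA CGG AGG TTG GCC ATC CAG GCC — no ATG→stop ORF.
Frame -1: CGG CCT GGA TGG CCA ACC TCC GTG GTT GAT ATG GGA TGT TGA TCC TGG AAA ATG GAA CTT GGG TTT TAG TCA ACG GTA — ATG at 31, stop TGA at 40 → 12 nt; ATG at 52, stop TAG at 67 → 18 nt.
Frame -2: GGC CTG GAT GGC CAA CCT CCG TGG TTG ATA TGG GAT GTT GAT CCT GGA AAA TGG AAC TTG GGT TTT AGT CAA CGG — no ATG→stop ORF.
Frame -3: GCC TGG ATG GCC AAC CTC CGT GGT TGA TAT GGG ATG TTG ATC CTG GAA AAT GGA ACT TGG GTT TTA GTC AAC GGT — ATG at 9, stop TGA at 27 → 21 nt.
Frame -3 has an ORF of 21 nucleotides (positions 9–29) ≥ 21, so yes.

yes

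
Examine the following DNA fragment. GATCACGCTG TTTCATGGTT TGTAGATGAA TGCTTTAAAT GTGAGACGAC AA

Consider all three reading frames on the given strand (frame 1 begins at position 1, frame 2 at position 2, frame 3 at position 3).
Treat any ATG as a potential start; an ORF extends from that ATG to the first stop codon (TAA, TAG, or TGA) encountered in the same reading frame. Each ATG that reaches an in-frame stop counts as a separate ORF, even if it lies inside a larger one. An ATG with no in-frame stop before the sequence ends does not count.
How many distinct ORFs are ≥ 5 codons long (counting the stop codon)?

Frame 1: GAT CAC GCT GTT TCA TGG TTT GTA GAT GAA TGC TTT AAA TGT GAG ACG ACA — no ATG→stop ORF.
Frame 2: ATC ACG CTG TTT CAT GGT TTG TAG ATG AAT GCT TTA AAT GTG AGA CGA CAA — no ATG→stop ORF.
Frame 3: TCA CGC TGT TTC ATG GTT TGT AGA TGA ATG CTT TAA ATG TGA GAC GAC — ATG at 15, stop TGA at 27 → 15 nt; ATG at 30, stop TAA at 36 → 9 nt; ATG at 39, stop TGA at 42 → 6 nt.
ORFs ≥ 5 codons: frame 3 15–29 (5 codons). Count = 1.

1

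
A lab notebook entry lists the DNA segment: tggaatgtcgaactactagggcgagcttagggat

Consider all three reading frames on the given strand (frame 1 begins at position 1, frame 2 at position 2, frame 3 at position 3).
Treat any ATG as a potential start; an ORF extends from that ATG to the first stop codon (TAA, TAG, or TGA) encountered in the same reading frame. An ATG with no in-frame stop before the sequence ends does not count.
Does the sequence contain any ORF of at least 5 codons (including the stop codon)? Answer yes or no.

yes

Frame 1: TGG AAT GTC GAA CTA CTA GGG CGA GCT TAG GGA — no ATG→stop ORF.
Frame 2: GGA ATG TCG AAC TAC TAG GGC GAG CTT AGG GAT — ATG at 5, stop TAG at 17 → 15 nt.
Frame 3: GAA TGT CGA ACT ACT AGG GCG AGC TTA GGG — no ATG→stop ORF.
Frame 2 has an ORF of 5 codons (positions 5–19) ≥ 5, so yes.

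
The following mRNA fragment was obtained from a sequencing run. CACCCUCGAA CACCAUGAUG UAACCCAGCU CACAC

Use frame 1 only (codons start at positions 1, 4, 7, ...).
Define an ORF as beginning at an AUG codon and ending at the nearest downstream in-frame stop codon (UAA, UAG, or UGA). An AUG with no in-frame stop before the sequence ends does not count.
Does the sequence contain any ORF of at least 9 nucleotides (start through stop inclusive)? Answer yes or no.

Frame 1: CAC CCU CGA ACA CCA UGA UGU AAC CCA GCU CAC — no AUG→stop ORF.
Largest ORF found is 0 nucleotides < 9, so no.

no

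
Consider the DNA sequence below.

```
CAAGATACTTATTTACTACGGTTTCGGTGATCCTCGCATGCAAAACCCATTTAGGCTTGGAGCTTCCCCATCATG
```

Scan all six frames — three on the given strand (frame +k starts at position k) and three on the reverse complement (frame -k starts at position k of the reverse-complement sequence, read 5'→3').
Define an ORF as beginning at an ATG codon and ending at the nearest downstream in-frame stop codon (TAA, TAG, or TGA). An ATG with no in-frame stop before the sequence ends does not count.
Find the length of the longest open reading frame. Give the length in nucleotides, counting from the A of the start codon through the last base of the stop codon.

42

Reverse complement (5'→3'): CATGATGGGGAAGCTCCAAGCCTAAATGGGTTTTGCATGCGAGGATCACCGAAACCGTAGTAAATAAGTATCTTG
Frame +1: CAA GAT ACT TAT TTA CTA CGG TTT CGG TGA TCC TCG CAT GCA AAA CCC ATT TAG GCT TGG AGC TTC CCC ATC ATG — no ATG→stop ORF.
Frame +2: AAG ATA CTT ATT TAC TAC GGT TTC GGT GAT CCT CGC ATG CAA AAC CCA TTT AGG CTT GGA GCT TCC CCA TCA — no ATG→stop ORF.
Frame +3: AGA TAC TTA TTT ACT ACG GTT TCG GTG ATC CTC GCA TGC AAA ACC CAT TTA GGC TTG GAG CTT CCC CAT CAT — no ATG→stop ORF.
Frame -1: CAT GAT GGG GAA GCT CCA AGC CTA AAT GGG TTT TGC ATG CGA GGA TCA CCG AAA CCG TAG TAA ATA AGT ATC TTG — ATG at 37, stop TAG at 58 → 24 nt.
Frame -2: ATG ATG GGG AAG CTC CAA GCC TAA ATG GGT TTT GCA TGC GAG GAT CAC CGA AAC CGT AGT AAA TAA GTA TCT — ATG at 2, stop TAA at 23 → 24 nt; ATG at 5, stop TAA at 23 → 21 nt; ATG at 26, stop TAA at 65 → 42 nt.
Frame -3: TGA TGG GGA AGC TCC AAG CCT AAA TGG GTT TTG CAT GCG AGG ATC ACC GAA ACC GTA GTA AAT AAG TAT CTT — no ATG→stop ORF.
Longest: frame -2, positions 26–67, 42 nt = 14 codons = 13 aa. → 42 nucleotides.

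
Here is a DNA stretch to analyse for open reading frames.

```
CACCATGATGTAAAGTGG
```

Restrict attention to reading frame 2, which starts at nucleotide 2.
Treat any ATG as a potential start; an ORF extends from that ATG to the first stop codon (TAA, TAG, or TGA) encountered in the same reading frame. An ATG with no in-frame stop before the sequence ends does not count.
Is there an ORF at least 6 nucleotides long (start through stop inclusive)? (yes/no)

Frame 2: ACC ATG ATG TAA AGT — ATG at 5, stop TAA at 11 → 9 nt; ATG at 8, stop TAA at 11 → 6 nt.
Frame 2 has an ORF of 9 nucleotides (positions 5–13) ≥ 6, so yes.

yes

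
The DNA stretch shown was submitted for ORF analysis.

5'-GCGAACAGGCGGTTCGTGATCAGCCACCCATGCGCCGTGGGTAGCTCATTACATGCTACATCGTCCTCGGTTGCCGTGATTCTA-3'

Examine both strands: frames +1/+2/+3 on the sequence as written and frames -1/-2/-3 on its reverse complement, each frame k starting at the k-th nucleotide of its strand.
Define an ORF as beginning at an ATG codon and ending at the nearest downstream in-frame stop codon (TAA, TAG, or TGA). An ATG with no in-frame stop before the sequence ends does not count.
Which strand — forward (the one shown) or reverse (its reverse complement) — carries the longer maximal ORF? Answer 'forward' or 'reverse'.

Reverse complement (5'→3'): TAGAATCACGGCAACCGAGGACGATGTAGCATGTAATGAGCTACCCACGGCGCATGGGTGGCTGATCACGAACCGCCTGTTCGC
Frame +1: GCG AAC AGG CGG TTC GTG ATC AGC CAC CCA TGC GCC GTG GGT AGC TCA TTA CAT GCT ACA TCG TCC TCG GTT GCC GTG ATT CTA — no ATG→stop ORF.
Frame +2: CGA ACA GGC GGT TCG TGA TCA GCC ACC CAT GCG CCG TGG GTA GCT CAT TAC ATG CTA CAT CGT CCT CGG TTG CCG TGA TTC — ATG at 53, stop TGA at 77 → 27 nt.
Frame +3: GAA CAG GCG GTT CGT GAT CAG CCA CCC ATG CGC CGT GGG TAG CTC ATT ACA TGC TAC ATC GTC CTC GGT TGC CGT GAT TCT — ATG at 30, stop TAG at 42 → 15 nt.
Frame -1: TAG AAT CAC GGC AAC CGA GGA CGA TGT AGC ATG TAA TGA GCT ACC CAC GGC GCA TGG GTG GCT GAT CAC GAA CCG CCT GTT CGC — ATG at 31, stop TAA at 34 → 6 nt.
Frame -2: AGA ATC ACG GCA ACC GAG GAC GAT GTA GCA TGT AAT GAG CTA CCC ACG GCG CAT GGG TGG CTG ATC ACG AAC CGC CTG TTC — no ATG→stop ORF.
Frame -3: GAA TCA CGG CAA CCG AGG ACG ATG TAG CAT GTA ATG AGC TAC CCA CGG CGC ATG GGT GGC TGA TCA CGA ACC GCC TGT TCG — ATG at 24, stop TAG at 27 → 6 nt; ATG at 36, stop TGA at 63 → 30 nt; ATG at 54, stop TGA at 63 → 12 nt.
Forward-strand max 27 nt; reverse-strand max 30 nt. The reverse strand has the longer ORF.

reverse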